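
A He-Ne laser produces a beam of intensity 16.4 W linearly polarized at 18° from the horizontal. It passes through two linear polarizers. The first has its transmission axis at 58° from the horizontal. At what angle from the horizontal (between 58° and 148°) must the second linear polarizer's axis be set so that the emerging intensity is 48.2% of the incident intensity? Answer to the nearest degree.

θ ≈ 83°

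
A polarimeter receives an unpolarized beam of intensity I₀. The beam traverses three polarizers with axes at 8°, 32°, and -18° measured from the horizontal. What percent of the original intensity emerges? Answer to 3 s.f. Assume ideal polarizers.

Unpolarized light through the first polarizer → I₁ = ½ I₀, now polarized at 8°.
I₂ = I₁ cos²(32° − 8°) = 0.5 I₀ · cos²(24°) = 0.4173 I₀.
I₃ = I₂ cos²(-18° − 32°) = 0.4173 I₀ · cos²(50°) = 0.1724 I₀.
That is 17.24% of the incident intensity.

≈ 17.2%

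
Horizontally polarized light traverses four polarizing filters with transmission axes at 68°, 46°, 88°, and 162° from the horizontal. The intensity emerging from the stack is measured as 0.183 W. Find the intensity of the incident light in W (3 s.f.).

I₁ = I₀ cos²(68° − 0°) = I₀ cos²(68°) = 0.1403 I₀.
I₂ = I₁ cos²(46° − 68°) = 0.1403 I₀ · cos²(22°) = 0.1206 I₀.
I₃ = I₂ cos²(88° − 46°) = 0.1206 I₀ · cos²(42°) = 0.06662 I₀.
I₄ = I₃ cos²(162° − 88°) = 0.06662 I₀ · cos²(74°) = 0.005062 I₀.
So 0.183 W = 0.005062 I₀, giving I₀ = 0.183/0.005062 = 36.15 W.

I₀ ≈ 36.2 W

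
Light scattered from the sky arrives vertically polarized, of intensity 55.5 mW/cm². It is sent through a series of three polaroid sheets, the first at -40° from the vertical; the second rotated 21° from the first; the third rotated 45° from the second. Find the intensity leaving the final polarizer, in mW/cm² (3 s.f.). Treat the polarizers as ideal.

By Malus's law, I₁ = 55.5 mW/cm² · cos²(40°) = 32.57 mW/cm².
I₂ = I₁ · cos²(21°) = 32.57 · 0.8716 = 28.39 mW/cm².
I₃ = I₂ · cos²(45°) = 28.39 · 0.5 = 14.19 mW/cm².

I ≈ 14.2 mW/cm²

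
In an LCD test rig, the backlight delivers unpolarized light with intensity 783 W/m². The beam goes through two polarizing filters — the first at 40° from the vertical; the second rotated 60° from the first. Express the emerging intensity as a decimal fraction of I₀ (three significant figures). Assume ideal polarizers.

Unpolarized light through the first polarizer → I₁ = 783 W/m²/2 = 391.5 W/m², polarized at 40°.
I₂ = I₁ · cos²(60°) = 391.5 · 0.25 = 97.88 W/m².
Transmitted fraction = 0.125.

I/I₀ ≈ 0.125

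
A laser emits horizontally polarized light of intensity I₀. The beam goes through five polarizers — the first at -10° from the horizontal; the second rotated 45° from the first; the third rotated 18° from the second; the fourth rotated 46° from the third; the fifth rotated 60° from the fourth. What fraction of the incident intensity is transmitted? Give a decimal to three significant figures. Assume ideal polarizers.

I₁ = I₀ cos²(-10° − 0°) = I₀ cos²(10°) = 0.9698 I₀.
I₂ = I₁ cos²(45°) = 0.9698 · 0.5 I₀ = 0.4849 I₀.
I₃ = I₂ cos²(18°) = 0.4849 · 0.9045 I₀ = 0.4386 I₀.
I₄ = I₃ cos²(46°) = 0.4386 · 0.4826 I₀ = 0.2117 I₀.
I₅ = I₄ cos²(60°) = 0.2117 · 0.25 I₀ = 0.05291 I₀.
Transmitted fraction = 0.05291.

≈ 0.0529 I₀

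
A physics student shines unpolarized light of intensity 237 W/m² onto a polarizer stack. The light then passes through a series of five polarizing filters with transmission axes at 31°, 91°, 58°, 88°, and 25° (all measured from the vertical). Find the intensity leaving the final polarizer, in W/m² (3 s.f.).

I ≈ 3.22 W/m²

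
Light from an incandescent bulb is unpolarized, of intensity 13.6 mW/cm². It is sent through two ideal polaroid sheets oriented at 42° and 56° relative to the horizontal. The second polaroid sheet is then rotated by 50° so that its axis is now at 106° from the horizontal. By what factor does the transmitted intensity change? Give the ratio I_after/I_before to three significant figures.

I_new/I_old ≈ 0.204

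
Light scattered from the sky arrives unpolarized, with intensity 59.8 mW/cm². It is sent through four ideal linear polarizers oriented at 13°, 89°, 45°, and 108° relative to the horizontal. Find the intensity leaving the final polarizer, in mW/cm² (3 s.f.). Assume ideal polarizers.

Unpolarized light through the first polarizer → I₁ = 59.8 mW/cm²/2 = 29.9 mW/cm², polarized at 13°.
I₂ = I₁ · cos²(76°) = 29.9 · 0.05853 = 1.75 mW/cm².
I₃ = I₂ · cos²(44°) = 1.75 · 0.5174 = 0.9055 mW/cm².
I₄ = I₃ · cos²(63°) = 0.9055 · 0.2061 = 0.1866 mW/cm².

I ≈ 0.187 mW/cm²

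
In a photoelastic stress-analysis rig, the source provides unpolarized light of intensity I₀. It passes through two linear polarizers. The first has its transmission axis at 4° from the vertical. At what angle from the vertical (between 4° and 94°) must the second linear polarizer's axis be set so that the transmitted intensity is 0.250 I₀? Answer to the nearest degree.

θ ≈ 49°

Unpolarized light through the first polarizer → I₁ = ½ I₀, now polarized at 4°.
Need I₂/I₀ = 0.25, so cos²(θ − 4°) = 0.25 / 0.5 = 0.5.
θ − 4° = arccos(√0.5) = 45.0°, giving θ ≈ 4 + 45.0 = 49.0°.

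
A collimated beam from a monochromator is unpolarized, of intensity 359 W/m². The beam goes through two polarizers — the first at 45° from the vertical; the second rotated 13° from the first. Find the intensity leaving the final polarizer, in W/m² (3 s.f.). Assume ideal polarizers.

Unpolarized light through the first polarizer → I₁ = 359 W/m²/2 = 179.5 W/m², polarized at 45°.
I₂ = I₁ · cos²(13°) = 179.5 · 0.9494 = 170.4 W/m².

I ≈ 170 W/m²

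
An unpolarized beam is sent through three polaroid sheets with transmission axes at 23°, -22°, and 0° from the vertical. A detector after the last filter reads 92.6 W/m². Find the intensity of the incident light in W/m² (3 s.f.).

Unpolarized light through the first polarizer → I₁ = ½ I₀, now polarized at 23°.
I₂ = I₁ cos²(-22° − 23°) = 0.5 I₀ · cos²(45°) = 0.25 I₀.
I₃ = I₂ cos²(0° + 22°) = 0.25 I₀ · cos²(22°) = 0.2149 I₀.
So 92.6 W/m² = 0.2149 I₀, giving I₀ = 92.6/0.2149 = 430.9 W/m².

I₀ ≈ 431 W/m²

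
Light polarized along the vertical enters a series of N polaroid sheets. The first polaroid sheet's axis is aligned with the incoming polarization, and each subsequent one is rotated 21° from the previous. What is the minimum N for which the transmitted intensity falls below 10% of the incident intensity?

N = 18

First polarizer is aligned with the polarization: full transmission.
Each further stage multiplies by cos²(21°) = 0.8716.
After N polarizers: T = 0.8716^(N−1). Require T < 0.10 ⇒ N−1 > ln(0.10)/ln(0.8716) = 16.75, so N−1 ≥ 17 and N = 18.
Check: N=18 gives T = 0.09664 < 0.10; N=17 gives T = 0.1109.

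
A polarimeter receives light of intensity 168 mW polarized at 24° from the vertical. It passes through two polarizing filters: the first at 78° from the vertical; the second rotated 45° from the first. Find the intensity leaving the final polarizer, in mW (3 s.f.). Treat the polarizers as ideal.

I ≈ 29.0 mW

I₁ = 168 mW · cos²(54°) = 58.04 mW.
I₂ = I₁ · cos²(45°) = 58.04 · 0.5 = 29.02 mW.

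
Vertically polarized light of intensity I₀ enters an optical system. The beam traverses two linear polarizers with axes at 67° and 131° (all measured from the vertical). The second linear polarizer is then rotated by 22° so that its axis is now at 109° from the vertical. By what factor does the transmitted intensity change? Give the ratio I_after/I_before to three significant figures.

I_new/I_old ≈ 2.87

Before rotation:
I₁ = I₀ cos²(67° − 0°) = I₀ cos²(67°) = 0.1527 I₀.
I₂ = I₁ cos²(131° − 67°) = 0.1527 I₀ · cos²(64°) = 0.02934 I₀.
After rotation:
I₁ = I₀ cos²(67° − 0°) = I₀ cos²(67°) = 0.1527 I₀.
I₂ = I₁ cos²(109° − 67°) = 0.1527 I₀ · cos²(42°) = 0.08431 I₀.
Ratio = 0.08431 / 0.02934 = 2.874.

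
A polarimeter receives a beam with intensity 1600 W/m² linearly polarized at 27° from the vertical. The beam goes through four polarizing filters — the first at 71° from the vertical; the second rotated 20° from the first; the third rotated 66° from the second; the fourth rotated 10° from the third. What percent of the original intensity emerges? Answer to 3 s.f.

≈ 7.33%

I₁ = 1600 W/m² · cos²(44°) = 827.9 W/m².
I₂ = I₁ · cos²(20°) = 827.9 · 0.883 = 731.1 W/m².
I₃ = I₂ · cos²(66°) = 731.1 · 0.1654 = 120.9 W/m².
I₄ = I₃ · cos²(10°) = 120.9 · 0.9698 = 117.3 W/m².
That is 7.331% of the incident intensity.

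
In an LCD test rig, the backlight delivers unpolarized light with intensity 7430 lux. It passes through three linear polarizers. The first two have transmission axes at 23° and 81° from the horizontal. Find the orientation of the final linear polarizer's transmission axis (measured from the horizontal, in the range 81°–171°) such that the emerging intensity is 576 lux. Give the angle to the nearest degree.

θ ≈ 123°

Unpolarized light through the first polarizer → I₁ = ½ I₀, now polarized at 23°.
I₂ = I₁ cos²(81° − 23°) = 0.5 I₀ · cos²(58°) = 0.1404 I₀.
Target fraction: 576 / 7430 lux = 0.07752 of I₀.
Need I₃/I₀ = 0.07752, so cos²(θ − 81°) = 0.07752 / 0.1404 = 0.5521.
θ − 81° = arccos(√0.5521) = 42.0°, giving θ ≈ 81 + 42.0 = 123.0°.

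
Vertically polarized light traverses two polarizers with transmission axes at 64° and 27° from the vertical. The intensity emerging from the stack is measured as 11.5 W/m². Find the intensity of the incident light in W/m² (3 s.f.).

By Malus's law, I₁ = I₀ cos²(64° − 0°) = I₀ cos²(64°) = 0.1922 I₀.
I₂ = I₁ cos²(27° − 64°) = 0.1922 I₀ · cos²(37°) = 0.1226 I₀.
So 11.5 W/m² = 0.1226 I₀, giving I₀ = 11.5/0.1226 = 93.82 W/m².

I₀ ≈ 93.8 W/m²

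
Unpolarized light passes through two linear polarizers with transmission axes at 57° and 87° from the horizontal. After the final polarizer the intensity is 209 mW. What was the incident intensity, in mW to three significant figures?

Unpolarized light through the first polarizer → I₁ = ½ I₀, now polarized at 57°.
I₂ = I₁ cos²(87° − 57°) = 0.5 I₀ · cos²(30°) = 0.375 I₀.
So 209 mW = 0.375 I₀, giving I₀ = 209/0.375 = 557.3 mW.

I₀ ≈ 557 mW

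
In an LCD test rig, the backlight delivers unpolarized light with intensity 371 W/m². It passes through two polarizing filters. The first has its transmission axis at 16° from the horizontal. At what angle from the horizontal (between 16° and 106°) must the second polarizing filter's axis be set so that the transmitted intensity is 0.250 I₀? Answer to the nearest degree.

θ ≈ 61°

Unpolarized light through the first polarizer → I₁ = ½ I₀, now polarized at 16°.
Need I₂/I₀ = 0.25, so cos²(θ − 16°) = 0.25 / 0.5 = 0.5.
θ − 16° = arccos(√0.5) = 45.0°, giving θ ≈ 16 + 45.0 = 61.0°.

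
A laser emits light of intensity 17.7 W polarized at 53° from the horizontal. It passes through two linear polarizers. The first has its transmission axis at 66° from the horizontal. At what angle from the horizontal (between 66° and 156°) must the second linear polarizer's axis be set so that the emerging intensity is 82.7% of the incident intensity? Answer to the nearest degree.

I₁ = I₀ cos²(66° − 53°) = I₀ cos²(13°) = 0.9494 I₀.
Need I₂/I₀ = 0.827, so cos²(θ − 66°) = 0.827 / 0.9494 = 0.8711.
θ − 66° = arccos(√0.8711) = 21.0°, giving θ ≈ 66 + 21.0 = 87.0°.

θ ≈ 87°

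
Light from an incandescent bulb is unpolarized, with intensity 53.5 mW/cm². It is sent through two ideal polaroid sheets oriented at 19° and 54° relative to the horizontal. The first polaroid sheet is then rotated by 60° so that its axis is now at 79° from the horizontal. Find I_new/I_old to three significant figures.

Before rotation:
Unpolarized light through the first polarizer → I₁ = ½ I₀, now polarized at 19°.
I₂ = I₁ cos²(54° − 19°) = 0.5 I₀ · cos²(35°) = 0.3355 I₀.
After rotation:
Unpolarized light through the first polarizer → I₁ = ½ I₀, now polarized at 79°.
I₂ = I₁ cos²(54° − 79°) = 0.5 I₀ · cos²(25°) = 0.4107 I₀.
Ratio = 0.4107 / 0.3355 = 1.224.

I_new/I_old ≈ 1.22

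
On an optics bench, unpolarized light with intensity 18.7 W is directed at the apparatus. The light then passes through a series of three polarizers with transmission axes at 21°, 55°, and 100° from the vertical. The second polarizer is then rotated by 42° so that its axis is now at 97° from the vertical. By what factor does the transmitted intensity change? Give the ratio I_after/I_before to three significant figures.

Before rotation:
Unpolarized light through the first polarizer → I₁ = ½ I₀, now polarized at 21°.
I₂ = I₁ cos²(55° − 21°) = 0.5 I₀ · cos²(34°) = 0.3437 I₀.
I₃ = I₂ cos²(100° − 55°) = 0.3437 I₀ · cos²(45°) = 0.1718 I₀.
After rotation:
Unpolarized light through the first polarizer → I₁ = ½ I₀, now polarized at 21°.
I₂ = I₁ cos²(97° − 21°) = 0.5 I₀ · cos²(76°) = 0.02926 I₀.
I₃ = I₂ cos²(100° − 97°) = 0.02926 I₀ · cos²(3°) = 0.02918 I₀.
Ratio = 0.02918 / 0.1718 = 0.1698.

I_new/I_old ≈ 0.170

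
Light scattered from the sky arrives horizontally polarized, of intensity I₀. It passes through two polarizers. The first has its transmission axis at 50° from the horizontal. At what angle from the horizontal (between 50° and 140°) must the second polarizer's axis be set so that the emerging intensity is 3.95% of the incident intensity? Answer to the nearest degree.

θ ≈ 122°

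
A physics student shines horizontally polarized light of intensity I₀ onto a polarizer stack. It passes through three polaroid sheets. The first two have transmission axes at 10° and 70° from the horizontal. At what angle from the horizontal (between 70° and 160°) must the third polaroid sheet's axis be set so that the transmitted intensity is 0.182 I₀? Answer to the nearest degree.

I₁ = I₀ cos²(10° − 0°) = I₀ cos²(10°) = 0.9698 I₀.
I₂ = I₁ cos²(70° − 10°) = 0.9698 I₀ · cos²(60°) = 0.2425 I₀.
Need I₃/I₀ = 0.182, so cos²(θ − 70°) = 0.182 / 0.2425 = 0.7506.
θ − 70° = arccos(√0.7506) = 30.0°, giving θ ≈ 70 + 30.0 = 100.0°.

θ ≈ 100°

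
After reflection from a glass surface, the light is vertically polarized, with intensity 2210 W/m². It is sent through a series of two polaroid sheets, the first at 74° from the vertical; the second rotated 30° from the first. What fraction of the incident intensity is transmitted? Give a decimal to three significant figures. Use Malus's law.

I/I₀ ≈ 0.0570

By Malus's law, I₁ = 2210 W/m² · cos²(74°) = 167.9 W/m².
I₂ = I₁ · cos²(30°) = 167.9 · 0.75 = 125.9 W/m².
Transmitted fraction = 0.05698.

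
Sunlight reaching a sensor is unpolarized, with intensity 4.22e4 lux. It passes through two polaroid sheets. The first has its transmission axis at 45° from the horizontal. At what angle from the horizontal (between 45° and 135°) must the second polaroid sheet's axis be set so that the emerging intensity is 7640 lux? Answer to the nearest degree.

Unpolarized light through the first polarizer → I₁ = ½ I₀, now polarized at 45°.
Target fraction: 7640 / 4.22e4 lux = 0.181 of I₀.
Need I₂/I₀ = 0.181, so cos²(θ − 45°) = 0.181 / 0.5 = 0.3621.
θ − 45° = arccos(√0.3621) = 53.0°, giving θ ≈ 45 + 53.0 = 98.0°.

θ ≈ 98°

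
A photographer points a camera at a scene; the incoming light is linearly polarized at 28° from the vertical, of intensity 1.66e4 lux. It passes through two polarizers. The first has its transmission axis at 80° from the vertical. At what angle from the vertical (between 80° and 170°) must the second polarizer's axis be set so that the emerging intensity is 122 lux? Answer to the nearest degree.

θ ≈ 162°

I₁ = I₀ cos²(80° − 28°) = I₀ cos²(52°) = 0.379 I₀.
Target fraction: 122 / 1.66e4 lux = 0.007349 of I₀.
Need I₂/I₀ = 0.007349, so cos²(θ − 80°) = 0.007349 / 0.379 = 0.01939.
θ − 80° = arccos(√0.01939) = 82.0°, giving θ ≈ 80 + 82.0 = 162.0°.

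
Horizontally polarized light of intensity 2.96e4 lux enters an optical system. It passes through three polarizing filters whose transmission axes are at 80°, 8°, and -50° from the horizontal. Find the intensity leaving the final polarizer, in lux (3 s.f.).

I ≈ 23.9 lux

I₁ = 2.96e4 lux · cos²(80°) = 892.5 lux.
I₂ = I₁ · cos²(72°) = 892.5 · 0.09549 = 85.23 lux.
I₃ = I₂ · cos²(58°) = 85.23 · 0.2808 = 23.93 lux.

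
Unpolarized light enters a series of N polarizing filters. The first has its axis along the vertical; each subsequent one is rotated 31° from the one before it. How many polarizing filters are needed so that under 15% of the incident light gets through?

First polarizer halves the unpolarized light: factor 1/2.
Each further stage multiplies by cos²(31°) = 0.7347.
After N polarizers: T = 0.5·0.7347^(N−1). Require T < 0.15 ⇒ N−1 > ln(0.15/0.5)/ln(0.7347) = 3.91, so N−1 ≥ 4 and N = 5.
Check: N=5 gives T = 0.1457 < 0.15; N=4 gives T = 0.1983.

N = 5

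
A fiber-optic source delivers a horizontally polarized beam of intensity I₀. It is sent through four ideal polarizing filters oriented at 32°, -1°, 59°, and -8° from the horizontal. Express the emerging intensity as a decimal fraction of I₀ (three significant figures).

≈ 0.0193 I₀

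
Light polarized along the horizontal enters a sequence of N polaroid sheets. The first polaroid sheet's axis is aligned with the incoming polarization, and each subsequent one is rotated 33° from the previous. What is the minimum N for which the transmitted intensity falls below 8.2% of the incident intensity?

First polarizer is aligned with the polarization: full transmission.
Each further stage multiplies by cos²(33°) = 0.7034.
After N polarizers: T = 0.7034^(N−1). Require T < 0.082 ⇒ N−1 > ln(0.082)/ln(0.7034) = 7.11, so N−1 ≥ 8 and N = 9.
Check: N=9 gives T = 0.0599 < 0.082; N=8 gives T = 0.08517.

N = 9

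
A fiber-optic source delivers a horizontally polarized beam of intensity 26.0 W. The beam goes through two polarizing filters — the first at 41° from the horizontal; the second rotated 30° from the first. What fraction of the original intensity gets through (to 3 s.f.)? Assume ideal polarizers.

I/I₀ ≈ 0.427

By Malus's law, I₁ = 26.0 W · cos²(41°) = 14.81 W.
I₂ = I₁ · cos²(30°) = 14.81 · 0.75 = 11.11 W.
Transmitted fraction = 0.4272.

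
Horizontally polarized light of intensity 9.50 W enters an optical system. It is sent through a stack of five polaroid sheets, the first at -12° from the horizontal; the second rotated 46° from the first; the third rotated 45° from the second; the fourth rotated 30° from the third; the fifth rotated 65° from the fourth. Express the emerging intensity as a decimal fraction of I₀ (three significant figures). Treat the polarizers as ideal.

I₁ = 9.50 W · cos²(12°) = 9.089 W.
I₂ = I₁ · cos²(46°) = 9.089 · 0.4826 = 4.386 W.
I₃ = I₂ · cos²(45°) = 4.386 · 0.5 = 2.193 W.
I₄ = I₃ · cos²(30°) = 2.193 · 0.75 = 1.645 W.
I₅ = I₄ · cos²(65°) = 1.645 · 0.1786 = 0.2938 W.
Transmitted fraction = 0.03092.

I/I₀ ≈ 0.0309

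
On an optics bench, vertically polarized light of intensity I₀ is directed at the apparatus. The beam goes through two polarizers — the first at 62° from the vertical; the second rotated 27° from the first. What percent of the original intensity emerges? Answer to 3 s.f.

≈ 17.5%

I₁ = I₀ cos²(62° − 0°) = I₀ cos²(62°) = 0.2204 I₀.
I₂ = I₁ cos²(27°) = 0.2204 · 0.7939 I₀ = 0.175 I₀.
That is 17.5% of the incident intensity.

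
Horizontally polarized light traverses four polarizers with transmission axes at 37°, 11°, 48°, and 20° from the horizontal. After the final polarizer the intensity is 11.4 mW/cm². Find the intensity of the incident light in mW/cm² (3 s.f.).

I₁ = I₀ cos²(37° − 0°) = I₀ cos²(37°) = 0.6378 I₀.
I₂ = I₁ cos²(11° − 37°) = 0.6378 I₀ · cos²(26°) = 0.5152 I₀.
I₃ = I₂ cos²(48° − 11°) = 0.5152 I₀ · cos²(37°) = 0.3286 I₀.
I₄ = I₃ cos²(20° − 48°) = 0.3286 I₀ · cos²(28°) = 0.2562 I₀.
So 11.4 mW/cm² = 0.2562 I₀, giving I₀ = 11.4/0.2562 = 44.5 mW/cm².

I₀ ≈ 44.5 mW/cm²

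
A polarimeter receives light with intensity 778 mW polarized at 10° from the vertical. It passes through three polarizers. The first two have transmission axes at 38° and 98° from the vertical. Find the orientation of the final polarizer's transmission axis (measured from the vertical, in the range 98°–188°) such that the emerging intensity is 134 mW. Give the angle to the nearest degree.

θ ≈ 118°

By Malus's law, I₁ = I₀ cos²(38° − 10°) = I₀ cos²(28°) = 0.7796 I₀.
I₂ = I₁ cos²(98° − 38°) = 0.7796 I₀ · cos²(60°) = 0.1949 I₀.
Target fraction: 134 / 778 mW = 0.1722 of I₀.
Need I₃/I₀ = 0.1722, so cos²(θ − 98°) = 0.1722 / 0.1949 = 0.8837.
θ − 98° = arccos(√0.8837) = 19.9°, giving θ ≈ 98 + 19.9 = 117.9°.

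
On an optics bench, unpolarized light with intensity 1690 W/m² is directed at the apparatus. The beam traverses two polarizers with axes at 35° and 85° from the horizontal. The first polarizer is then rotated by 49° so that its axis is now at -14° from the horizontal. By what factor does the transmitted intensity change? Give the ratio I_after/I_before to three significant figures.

I_new/I_old ≈ 0.0592

Before rotation:
Unpolarized light through the first polarizer → I₁ = ½ I₀, now polarized at 35°.
I₂ = I₁ cos²(85° − 35°) = 0.5 I₀ · cos²(50°) = 0.2066 I₀.
After rotation:
Unpolarized light through the first polarizer → I₁ = ½ I₀, now polarized at -14°.
Angle between axes 1 and 2: 81°. I₂ = 0.5 I₀ · cos²(81°) = 0.01224 I₀.
Ratio = 0.01224 / 0.2066 = 0.05923.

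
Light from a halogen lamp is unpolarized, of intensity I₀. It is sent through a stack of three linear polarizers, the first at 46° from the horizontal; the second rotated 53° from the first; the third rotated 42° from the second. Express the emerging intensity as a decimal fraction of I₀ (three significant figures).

Unpolarized light through the first polarizer → I₁ = ½ I₀, now polarized at 46°.
I₂ = I₁ cos²(53°) = 0.5 · 0.3622 I₀ = 0.1811 I₀.
I₃ = I₂ cos²(42°) = 0.1811 · 0.5523 I₀ = 0.1 I₀.
Transmitted fraction = 0.1.

≈ 0.100 I₀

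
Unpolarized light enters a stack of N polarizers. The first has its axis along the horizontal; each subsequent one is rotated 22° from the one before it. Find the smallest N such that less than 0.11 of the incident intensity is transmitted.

First polarizer halves the unpolarized light: factor 1/2.
Each further stage multiplies by cos²(22°) = 0.8597.
After N polarizers: T = 0.5·0.8597^(N−1). Require T < 0.11 ⇒ N−1 > ln(0.11/0.5)/ln(0.8597) = 10.01, so N−1 ≥ 11 and N = 12.
Check: N=12 gives T = 0.09476 < 0.11; N=11 gives T = 0.1102.

N = 12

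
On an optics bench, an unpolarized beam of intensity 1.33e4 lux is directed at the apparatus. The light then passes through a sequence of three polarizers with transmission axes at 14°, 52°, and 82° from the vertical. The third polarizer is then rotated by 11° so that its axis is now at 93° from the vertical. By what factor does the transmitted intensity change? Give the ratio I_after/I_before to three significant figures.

Before rotation:
Unpolarized light through the first polarizer → I₁ = ½ I₀, now polarized at 14°.
I₂ = I₁ cos²(52° − 14°) = 0.5 I₀ · cos²(38°) = 0.3105 I₀.
I₃ = I₂ cos²(82° − 52°) = 0.3105 I₀ · cos²(30°) = 0.2329 I₀.
After rotation:
Unpolarized light through the first polarizer → I₁ = ½ I₀, now polarized at 14°.
I₂ = I₁ cos²(52° − 14°) = 0.5 I₀ · cos²(38°) = 0.3105 I₀.
I₃ = I₂ cos²(93° − 52°) = 0.3105 I₀ · cos²(41°) = 0.1768 I₀.
Ratio = 0.1768 / 0.2329 = 0.7594.

I_new/I_old ≈ 0.759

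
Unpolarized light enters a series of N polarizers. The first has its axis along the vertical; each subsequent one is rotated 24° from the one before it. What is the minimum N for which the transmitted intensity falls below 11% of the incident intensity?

N = 10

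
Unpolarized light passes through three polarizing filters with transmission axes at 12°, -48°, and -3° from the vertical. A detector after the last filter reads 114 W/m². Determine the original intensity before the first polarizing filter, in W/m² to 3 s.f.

Unpolarized light through the first polarizer → I₁ = ½ I₀, now polarized at 12°.
I₂ = I₁ cos²(-48° − 12°) = 0.5 I₀ · cos²(60°) = 0.125 I₀.
I₃ = I₂ cos²(-3° + 48°) = 0.125 I₀ · cos²(45°) = 0.0625 I₀.
So 114 W/m² = 0.0625 I₀, giving I₀ = 114/0.0625 = 1824 W/m².

I₀ ≈ 1820 W/m²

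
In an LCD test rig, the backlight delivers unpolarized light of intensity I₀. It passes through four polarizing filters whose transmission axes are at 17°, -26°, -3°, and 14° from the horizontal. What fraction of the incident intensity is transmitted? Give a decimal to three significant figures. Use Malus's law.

Unpolarized light through the first polarizer → I₁ = ½ I₀, now polarized at 17°.
I₂ = I₁ cos²(-26° − 17°) = 0.5 I₀ · cos²(43°) = 0.2674 I₀.
I₃ = I₂ cos²(-3° + 26°) = 0.2674 I₀ · cos²(23°) = 0.2266 I₀.
I₄ = I₃ cos²(14° + 3°) = 0.2266 I₀ · cos²(17°) = 0.2072 I₀.
Transmitted fraction = 0.2072.

≈ 0.207 I₀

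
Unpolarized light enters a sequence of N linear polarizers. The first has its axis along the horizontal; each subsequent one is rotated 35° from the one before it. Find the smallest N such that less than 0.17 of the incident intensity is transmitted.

First polarizer halves the unpolarized light: factor 1/2.
Each further stage multiplies by cos²(35°) = 0.671.
After N polarizers: T = 0.5·0.671^(N−1). Require T < 0.17 ⇒ N−1 > ln(0.17/0.5)/ln(0.671) = 2.70, so N−1 ≥ 3 and N = 4.
Check: N=4 gives T = 0.1511 < 0.17; N=3 gives T = 0.2251.

N = 4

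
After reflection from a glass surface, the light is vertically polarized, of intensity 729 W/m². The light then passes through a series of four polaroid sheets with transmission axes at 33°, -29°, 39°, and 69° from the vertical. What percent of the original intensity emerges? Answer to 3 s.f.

≈ 1.63%

I₁ = 729 W/m² · cos²(33°) = 512.8 W/m².
I₂ = I₁ · cos²(62°) = 512.8 · 0.2204 = 113 W/m².
I₃ = I₂ · cos²(68°) = 113 · 0.1403 = 15.86 W/m².
I₄ = I₃ · cos²(30°) = 15.86 · 0.75 = 11.89 W/m².
That is 1.632% of the incident intensity.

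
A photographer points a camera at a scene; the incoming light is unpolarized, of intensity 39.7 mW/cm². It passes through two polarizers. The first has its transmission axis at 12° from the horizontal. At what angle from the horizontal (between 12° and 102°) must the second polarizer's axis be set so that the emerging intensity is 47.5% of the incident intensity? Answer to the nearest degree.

θ ≈ 25°

Unpolarized light through the first polarizer → I₁ = ½ I₀, now polarized at 12°.
Need I₂/I₀ = 0.475, so cos²(θ − 12°) = 0.475 / 0.5 = 0.95.
θ − 12° = arccos(√0.95) = 12.9°, giving θ ≈ 12 + 12.9 = 24.9°.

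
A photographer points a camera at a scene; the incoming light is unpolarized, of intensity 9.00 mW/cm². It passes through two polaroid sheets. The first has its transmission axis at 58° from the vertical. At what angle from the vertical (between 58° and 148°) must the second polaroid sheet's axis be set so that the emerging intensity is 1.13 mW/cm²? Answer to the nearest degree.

Unpolarized light through the first polarizer → I₁ = ½ I₀, now polarized at 58°.
Target fraction: 1.13 / 9.00 mW/cm² = 0.1256 of I₀.
Need I₂/I₀ = 0.1256, so cos²(θ − 58°) = 0.1256 / 0.5 = 0.2511.
θ − 58° = arccos(√0.2511) = 59.9°, giving θ ≈ 58 + 59.9 = 117.9°.

θ ≈ 118°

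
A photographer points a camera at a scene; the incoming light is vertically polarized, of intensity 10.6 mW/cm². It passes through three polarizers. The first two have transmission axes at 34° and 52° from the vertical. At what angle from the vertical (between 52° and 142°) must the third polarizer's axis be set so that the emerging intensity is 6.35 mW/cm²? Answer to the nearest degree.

θ ≈ 63°

By Malus's law, I₁ = I₀ cos²(34° − 0°) = I₀ cos²(34°) = 0.6873 I₀.
I₂ = I₁ cos²(52° − 34°) = 0.6873 I₀ · cos²(18°) = 0.6217 I₀.
Target fraction: 6.35 / 10.6 mW/cm² = 0.5991 of I₀.
Need I₃/I₀ = 0.5991, so cos²(θ − 52°) = 0.5991 / 0.6217 = 0.9636.
θ − 52° = arccos(√0.9636) = 11.0°, giving θ ≈ 52 + 11.0 = 63.0°.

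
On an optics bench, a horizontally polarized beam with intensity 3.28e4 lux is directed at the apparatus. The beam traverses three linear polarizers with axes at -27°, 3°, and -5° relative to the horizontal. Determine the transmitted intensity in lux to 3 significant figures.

By Malus's law, I₁ = 3.28e4 lux · cos²(27°) = 2.604e+04 lux.
I₂ = I₁ · cos²(30°) = 2.604e+04 · 0.75 = 1.953e+04 lux.
I₃ = I₂ · cos²(8°) = 1.953e+04 · 0.9806 = 1.915e+04 lux.

I ≈ 1.92e4 lux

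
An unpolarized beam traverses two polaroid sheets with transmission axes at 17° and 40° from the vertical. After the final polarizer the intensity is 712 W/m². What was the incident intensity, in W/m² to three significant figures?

I₀ ≈ 1680 W/m²

Unpolarized light through the first polarizer → I₁ = ½ I₀, now polarized at 17°.
I₂ = I₁ cos²(40° − 17°) = 0.5 I₀ · cos²(23°) = 0.4237 I₀.
So 712 W/m² = 0.4237 I₀, giving I₀ = 712/0.4237 = 1681 W/m².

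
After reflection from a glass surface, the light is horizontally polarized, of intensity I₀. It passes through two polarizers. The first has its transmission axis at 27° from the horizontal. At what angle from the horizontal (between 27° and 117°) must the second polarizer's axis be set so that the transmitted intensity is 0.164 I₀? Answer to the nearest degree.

θ ≈ 90°

I₁ = I₀ cos²(27° − 0°) = I₀ cos²(27°) = 0.7939 I₀.
Need I₂/I₀ = 0.164, so cos²(θ − 27°) = 0.164 / 0.7939 = 0.2066.
θ − 27° = arccos(√0.2066) = 63.0°, giving θ ≈ 27 + 63.0 = 90.0°.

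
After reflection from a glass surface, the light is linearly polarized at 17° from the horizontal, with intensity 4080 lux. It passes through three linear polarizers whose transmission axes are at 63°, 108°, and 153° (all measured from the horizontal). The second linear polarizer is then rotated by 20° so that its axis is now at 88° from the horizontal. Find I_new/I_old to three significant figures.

Before rotation:
I₁ = I₀ cos²(63° − 17°) = I₀ cos²(46°) = 0.4826 I₀.
I₂ = I₁ cos²(108° − 63°) = 0.4826 I₀ · cos²(45°) = 0.2413 I₀.
I₃ = I₂ cos²(153° − 108°) = 0.2413 I₀ · cos²(45°) = 0.1206 I₀.
After rotation:
I₁ = I₀ cos²(63° − 17°) = I₀ cos²(46°) = 0.4826 I₀.
I₂ = I₁ cos²(88° − 63°) = 0.4826 I₀ · cos²(25°) = 0.3964 I₀.
I₃ = I₂ cos²(153° − 88°) = 0.3964 I₀ · cos²(65°) = 0.07079 I₀.
Ratio = 0.07079 / 0.1206 = 0.5868.

I_new/I_old ≈ 0.587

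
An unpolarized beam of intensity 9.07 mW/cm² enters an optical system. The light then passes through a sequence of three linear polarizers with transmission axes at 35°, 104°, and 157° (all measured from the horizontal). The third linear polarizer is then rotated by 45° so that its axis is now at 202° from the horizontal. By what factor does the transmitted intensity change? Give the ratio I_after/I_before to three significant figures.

Before rotation:
Unpolarized light through the first polarizer → I₁ = ½ I₀, now polarized at 35°.
I₂ = I₁ cos²(104° − 35°) = 0.5 I₀ · cos²(69°) = 0.06421 I₀.
I₃ = I₂ cos²(157° − 104°) = 0.06421 I₀ · cos²(53°) = 0.02326 I₀.
After rotation:
Unpolarized light through the first polarizer → I₁ = ½ I₀, now polarized at 35°.
I₂ = I₁ cos²(104° − 35°) = 0.5 I₀ · cos²(69°) = 0.06421 I₀.
Angle between axes 2 and 3: 82°. I₃ = 0.06421 I₀ · cos²(82°) = 0.001244 I₀.
Ratio = 0.001244 / 0.02326 = 0.05348.

I_new/I_old ≈ 0.0535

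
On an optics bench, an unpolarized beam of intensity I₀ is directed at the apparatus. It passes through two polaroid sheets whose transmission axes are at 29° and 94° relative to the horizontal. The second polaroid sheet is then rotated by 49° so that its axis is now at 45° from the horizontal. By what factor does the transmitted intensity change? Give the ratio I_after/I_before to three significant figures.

I_new/I_old ≈ 5.17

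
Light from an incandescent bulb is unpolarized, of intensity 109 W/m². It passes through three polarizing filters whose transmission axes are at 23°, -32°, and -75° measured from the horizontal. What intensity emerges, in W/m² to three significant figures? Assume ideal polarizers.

I ≈ 9.59 W/m²

Unpolarized light through the first polarizer → I₁ = 109 W/m²/2 = 54.5 W/m², polarized at 23°.
I₂ = I₁ · cos²(55°) = 54.5 · 0.329 = 17.93 W/m².
I₃ = I₂ · cos²(43°) = 17.93 · 0.5349 = 9.59 W/m².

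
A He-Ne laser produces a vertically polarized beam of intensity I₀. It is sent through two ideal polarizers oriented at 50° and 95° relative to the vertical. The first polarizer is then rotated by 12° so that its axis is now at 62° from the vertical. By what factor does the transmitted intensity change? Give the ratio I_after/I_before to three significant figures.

I_new/I_old ≈ 0.750

Before rotation:
I₁ = I₀ cos²(50° − 0°) = I₀ cos²(50°) = 0.4132 I₀.
I₂ = I₁ cos²(95° − 50°) = 0.4132 I₀ · cos²(45°) = 0.2066 I₀.
After rotation:
I₁ = I₀ cos²(62° − 0°) = I₀ cos²(62°) = 0.2204 I₀.
I₂ = I₁ cos²(95° − 62°) = 0.2204 I₀ · cos²(33°) = 0.155 I₀.
Ratio = 0.155 / 0.2066 = 0.7504.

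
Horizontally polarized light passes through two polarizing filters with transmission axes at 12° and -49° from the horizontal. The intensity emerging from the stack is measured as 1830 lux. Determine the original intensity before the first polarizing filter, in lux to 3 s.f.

By Malus's law, I₁ = I₀ cos²(12° − 0°) = I₀ cos²(12°) = 0.9568 I₀.
I₂ = I₁ cos²(-49° − 12°) = 0.9568 I₀ · cos²(61°) = 0.2249 I₀.
So 1830 lux = 0.2249 I₀, giving I₀ = 1830/0.2249 = 8138 lux.

I₀ ≈ 8140 lux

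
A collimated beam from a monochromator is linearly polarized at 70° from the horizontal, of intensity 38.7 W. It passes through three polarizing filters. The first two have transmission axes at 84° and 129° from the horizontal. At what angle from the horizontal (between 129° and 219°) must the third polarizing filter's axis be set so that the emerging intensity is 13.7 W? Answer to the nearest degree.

I₁ = I₀ cos²(84° − 70°) = I₀ cos²(14°) = 0.9415 I₀.
I₂ = I₁ cos²(129° − 84°) = 0.9415 I₀ · cos²(45°) = 0.4707 I₀.
Target fraction: 13.7 / 38.7 W = 0.354 of I₀.
Need I₃/I₀ = 0.354, so cos²(θ − 129°) = 0.354 / 0.4707 = 0.752.
θ − 129° = arccos(√0.752) = 29.9°, giving θ ≈ 129 + 29.9 = 158.9°.

θ ≈ 159°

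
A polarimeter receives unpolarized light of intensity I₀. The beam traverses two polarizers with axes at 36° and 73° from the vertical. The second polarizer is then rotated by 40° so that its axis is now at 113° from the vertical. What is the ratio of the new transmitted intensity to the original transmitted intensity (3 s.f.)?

Before rotation:
Unpolarized light through the first polarizer → I₁ = ½ I₀, now polarized at 36°.
I₂ = I₁ cos²(73° − 36°) = 0.5 I₀ · cos²(37°) = 0.3189 I₀.
After rotation:
Unpolarized light through the first polarizer → I₁ = ½ I₀, now polarized at 36°.
I₂ = I₁ cos²(113° − 36°) = 0.5 I₀ · cos²(77°) = 0.0253 I₀.
Ratio = 0.0253 / 0.3189 = 0.07934.

I_new/I_old ≈ 0.0793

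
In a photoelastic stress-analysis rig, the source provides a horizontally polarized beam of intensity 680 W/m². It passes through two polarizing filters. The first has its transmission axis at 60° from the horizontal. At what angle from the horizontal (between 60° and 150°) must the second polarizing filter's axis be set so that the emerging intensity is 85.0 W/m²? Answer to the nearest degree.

θ ≈ 105°

I₁ = I₀ cos²(60° − 0°) = I₀ cos²(60°) = 0.25 I₀.
Target fraction: 85.0 / 680 W/m² = 0.125 of I₀.
Need I₂/I₀ = 0.125, so cos²(θ − 60°) = 0.125 / 0.25 = 0.5.
θ − 60° = arccos(√0.5) = 45.0°, giving θ ≈ 60 + 45.0 = 105.0°.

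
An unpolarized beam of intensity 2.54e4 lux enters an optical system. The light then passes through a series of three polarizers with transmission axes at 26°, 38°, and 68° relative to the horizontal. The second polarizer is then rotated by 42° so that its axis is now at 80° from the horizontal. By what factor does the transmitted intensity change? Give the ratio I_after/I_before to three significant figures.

I_new/I_old ≈ 0.461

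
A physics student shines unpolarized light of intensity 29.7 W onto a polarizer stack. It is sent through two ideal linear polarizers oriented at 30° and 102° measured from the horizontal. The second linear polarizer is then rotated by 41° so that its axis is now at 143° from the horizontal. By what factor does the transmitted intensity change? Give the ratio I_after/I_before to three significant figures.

I_new/I_old ≈ 1.60

Before rotation:
Unpolarized light through the first polarizer → I₁ = ½ I₀, now polarized at 30°.
I₂ = I₁ cos²(102° − 30°) = 0.5 I₀ · cos²(72°) = 0.04775 I₀.
After rotation:
Unpolarized light through the first polarizer → I₁ = ½ I₀, now polarized at 30°.
Angle between axes 1 and 2: 67°. I₂ = 0.5 I₀ · cos²(67°) = 0.07634 I₀.
Ratio = 0.07634 / 0.04775 = 1.599.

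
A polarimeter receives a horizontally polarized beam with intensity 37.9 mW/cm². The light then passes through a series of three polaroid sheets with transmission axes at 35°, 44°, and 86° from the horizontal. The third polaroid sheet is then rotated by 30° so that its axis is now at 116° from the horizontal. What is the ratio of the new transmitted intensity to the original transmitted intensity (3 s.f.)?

I_new/I_old ≈ 0.173

Before rotation:
I₁ = I₀ cos²(35° − 0°) = I₀ cos²(35°) = 0.671 I₀.
I₂ = I₁ cos²(44° − 35°) = 0.671 I₀ · cos²(9°) = 0.6546 I₀.
I₃ = I₂ cos²(86° − 44°) = 0.6546 I₀ · cos²(42°) = 0.3615 I₀.
After rotation:
I₁ = I₀ cos²(35° − 0°) = I₀ cos²(35°) = 0.671 I₀.
I₂ = I₁ cos²(44° − 35°) = 0.671 I₀ · cos²(9°) = 0.6546 I₀.
I₃ = I₂ cos²(116° − 44°) = 0.6546 I₀ · cos²(72°) = 0.06251 I₀.
Ratio = 0.06251 / 0.3615 = 0.1729.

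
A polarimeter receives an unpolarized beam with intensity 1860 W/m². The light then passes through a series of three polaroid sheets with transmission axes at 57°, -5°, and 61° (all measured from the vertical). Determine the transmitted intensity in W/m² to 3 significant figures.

I ≈ 33.9 W/m²

Unpolarized light through the first polarizer → I₁ = 1860 W/m²/2 = 930 W/m², polarized at 57°.
I₂ = I₁ · cos²(62°) = 930 · 0.2204 = 205 W/m².
I₃ = I₂ · cos²(66°) = 205 · 0.1654 = 33.91 W/m².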